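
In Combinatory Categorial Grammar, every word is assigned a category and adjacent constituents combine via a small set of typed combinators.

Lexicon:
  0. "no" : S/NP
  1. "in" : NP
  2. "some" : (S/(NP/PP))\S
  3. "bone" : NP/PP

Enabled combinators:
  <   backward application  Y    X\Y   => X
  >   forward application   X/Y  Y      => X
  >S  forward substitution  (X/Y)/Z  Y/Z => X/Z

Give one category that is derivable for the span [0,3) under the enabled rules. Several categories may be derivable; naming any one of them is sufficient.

[0,4] S   >
  [0,3] S/(NP/PP)   <
    [0,2] S   >
      [0,1] "no" : S/NP
      [1,2] "in" : NP
    [2,3] "some" : (S/(NP/PP))\S
  [3,4] "bone" : NP/PP

S/(NP/PP)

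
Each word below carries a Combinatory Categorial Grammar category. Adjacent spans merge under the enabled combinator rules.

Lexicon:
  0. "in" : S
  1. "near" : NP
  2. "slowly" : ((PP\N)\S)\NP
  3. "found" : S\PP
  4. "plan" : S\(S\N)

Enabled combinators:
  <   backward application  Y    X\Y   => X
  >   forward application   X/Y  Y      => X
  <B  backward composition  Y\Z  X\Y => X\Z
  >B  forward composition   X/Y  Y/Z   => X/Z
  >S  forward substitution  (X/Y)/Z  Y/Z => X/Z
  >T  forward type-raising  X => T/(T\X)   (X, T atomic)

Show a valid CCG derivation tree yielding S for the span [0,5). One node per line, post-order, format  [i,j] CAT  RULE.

[0,5] S   <
  [0,4] S\N   <B
    [0,3] PP\N   <
      [0,1] "in" : S
      [1,3] (PP\N)\S   <
        [1,2] "near" : NP
        [2,3] "slowly" : ((PP\N)\S)\NP
    [3,4] "found" : S\PP
  [4,5] "plan" : S\(S\N)

[0,1] S  lex  "in"
[1,2] NP  lex  "near"
[2,3] ((PP\N)\S)\NP  lex  "slowly"
[1,3] (PP\N)\S  <  k=2
[0,3] PP\N  <  k=1
[3,4] S\PP  lex  "found"
[0,4] S\N  <B  k=3
[4,5] S\(S\N)  lex  "plan"
[0,5] S  <  k=4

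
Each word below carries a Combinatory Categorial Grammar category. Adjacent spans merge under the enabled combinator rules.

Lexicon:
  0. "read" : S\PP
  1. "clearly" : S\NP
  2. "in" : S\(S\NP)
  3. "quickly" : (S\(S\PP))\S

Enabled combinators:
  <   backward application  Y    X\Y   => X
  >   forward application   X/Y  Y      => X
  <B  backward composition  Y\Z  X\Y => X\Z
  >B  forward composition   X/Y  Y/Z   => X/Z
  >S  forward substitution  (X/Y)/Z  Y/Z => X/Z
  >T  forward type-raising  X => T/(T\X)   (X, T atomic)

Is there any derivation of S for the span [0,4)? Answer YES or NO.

[0,4] S   <
  [0,1] "read" : S\PP
  [1,4] S\(S\PP)   <
    [1,3] S   <
      [1,2] "clearly" : S\NP
      [2,3] "in" : S\(S\NP)
    [3,4] "quickly" : (S\(S\PP))\S

YES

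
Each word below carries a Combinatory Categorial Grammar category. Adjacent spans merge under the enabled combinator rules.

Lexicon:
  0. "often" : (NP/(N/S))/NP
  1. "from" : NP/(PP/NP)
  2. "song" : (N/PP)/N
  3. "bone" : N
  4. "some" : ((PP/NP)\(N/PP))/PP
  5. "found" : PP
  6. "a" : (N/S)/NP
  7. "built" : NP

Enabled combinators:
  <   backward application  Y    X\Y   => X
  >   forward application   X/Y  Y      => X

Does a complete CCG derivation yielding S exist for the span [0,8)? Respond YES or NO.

(NP/(N/S))/NP NP/(PP/NP) (N/PP)/N N ((PP/NP)\(N/PP))/PP PP (N/S)/NP NP
CKY chart[0,8] = {NP}; S ∉ chart

NO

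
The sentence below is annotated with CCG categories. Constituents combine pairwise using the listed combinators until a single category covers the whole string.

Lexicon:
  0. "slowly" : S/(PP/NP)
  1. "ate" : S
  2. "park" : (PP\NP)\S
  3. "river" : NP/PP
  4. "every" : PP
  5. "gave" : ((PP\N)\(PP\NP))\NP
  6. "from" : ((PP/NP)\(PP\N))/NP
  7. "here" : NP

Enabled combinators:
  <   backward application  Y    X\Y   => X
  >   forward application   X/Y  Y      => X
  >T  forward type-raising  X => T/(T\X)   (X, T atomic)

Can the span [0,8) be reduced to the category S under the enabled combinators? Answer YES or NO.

[0,8] S   >
  [0,1] "slowly" : S/(PP/NP)
  [1,8] PP/NP   <
    [1,6] PP\N   <
      [1,3] PP\NP   <
        [1,2] "ate" : S
        [2,3] "park" : (PP\NP)\S
      [3,6] (PP\N)\(PP\NP)   <
        [3,5] NP   >
          [3,4] "river" : NP/PP
          [4,5] "every" : PP
        [5,6] "gave" : ((PP\N)\(PP\NP))\NP
    [6,8] (PP/NP)\(PP\N)   >
      [6,7] "from" : ((PP/NP)\(PP\N))/NP
      [7,8] "here" : NP

YES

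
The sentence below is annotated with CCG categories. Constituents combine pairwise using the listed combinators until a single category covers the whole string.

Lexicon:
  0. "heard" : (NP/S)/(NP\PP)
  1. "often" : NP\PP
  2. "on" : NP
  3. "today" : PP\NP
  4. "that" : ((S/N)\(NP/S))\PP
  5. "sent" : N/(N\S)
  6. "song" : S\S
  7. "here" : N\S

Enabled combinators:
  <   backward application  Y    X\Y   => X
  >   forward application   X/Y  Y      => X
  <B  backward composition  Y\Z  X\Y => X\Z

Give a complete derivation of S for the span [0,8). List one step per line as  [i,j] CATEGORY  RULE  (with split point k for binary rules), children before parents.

[0,1] (NP/S)/(NP\PP)  lex  "heard"
[1,2] NP\PP  lex  "often"
[0,2] NP/S  >  k=1
[2,3] NP  lex  "on"
[3,4] PP\NP  lex  "today"
[2,4] PP  <  k=3
[4,5] ((S/N)\(NP/S))\PP  lex  "that"
[2,5] (S/N)\(NP/S)  <  k=4
[0,5] S/N  <  k=2
[5,6] N/(N\S)  lex  "sent"
[6,7] S\S  lex  "song"
[7,8] N\S  lex  "here"
[6,8] N\S  <B  k=7
[5,8] N  >  k=6
[0,8] S  >  k=5

[0,8] S   >
  [0,5] S/N   <
    [0,2] NP/S   >
      [0,1] "heard" : (NP/S)/(NP\PP)
      [1,2] "often" : NP\PP
    [2,5] (S/N)\(NP/S)   <
      [2,4] PP   <
        [2,3] "on" : NP
        [3,4] "today" : PP\NP
      [4,5] "that" : ((S/N)\(NP/S))\PP
  [5,8] N   >
    [5,6] "sent" : N/(N\S)
    [6,8] N\S   <B
      [6,7] "song" : S\S
      [7,8] "here" : N\S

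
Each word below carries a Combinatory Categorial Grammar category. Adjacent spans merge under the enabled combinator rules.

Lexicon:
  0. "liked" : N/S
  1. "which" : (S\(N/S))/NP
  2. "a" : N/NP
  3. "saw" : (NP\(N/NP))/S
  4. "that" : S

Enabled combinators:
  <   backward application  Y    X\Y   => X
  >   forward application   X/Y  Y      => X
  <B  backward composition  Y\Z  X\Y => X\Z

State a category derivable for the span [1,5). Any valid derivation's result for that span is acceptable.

S\(N/S)

[0,5] S   <
  [0,1] "liked" : N/S
  [1,5] S\(N/S)   >
    [1,2] "which" : (S\(N/S))/NP
    [2,5] NP   <
      [2,3] "a" : N/NP
      [3,5] NP\(N/NP)   >
        [3,4] "saw" : (NP\(N/NP))/S
        [4,5] "that" : S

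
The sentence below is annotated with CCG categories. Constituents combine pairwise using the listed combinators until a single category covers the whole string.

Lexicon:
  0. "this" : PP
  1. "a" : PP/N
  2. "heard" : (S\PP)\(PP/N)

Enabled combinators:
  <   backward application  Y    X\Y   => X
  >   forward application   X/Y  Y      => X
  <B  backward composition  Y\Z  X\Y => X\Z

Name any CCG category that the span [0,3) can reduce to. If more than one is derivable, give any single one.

[0,3] S   <
  [0,1] "this" : PP
  [1,3] S\PP   <
    [1,2] "a" : PP/N
    [2,3] "heard" : (S\PP)\(PP/N)

S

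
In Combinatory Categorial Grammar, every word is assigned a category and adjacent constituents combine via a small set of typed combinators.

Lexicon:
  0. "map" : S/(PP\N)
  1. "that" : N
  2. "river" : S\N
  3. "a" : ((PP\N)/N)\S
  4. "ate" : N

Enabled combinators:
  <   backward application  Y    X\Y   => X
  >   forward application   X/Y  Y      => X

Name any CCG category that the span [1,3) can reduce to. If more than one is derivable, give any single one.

[0,5] S   >
  [0,1] "map" : S/(PP\N)
  [1,5] PP\N   >
    [1,4] (PP\N)/N   <
      [1,3] S   <
        [1,2] "that" : N
        [2,3] "river" : S\N
      [3,4] "a" : ((PP\N)/N)\S
    [4,5] "ate" : N

S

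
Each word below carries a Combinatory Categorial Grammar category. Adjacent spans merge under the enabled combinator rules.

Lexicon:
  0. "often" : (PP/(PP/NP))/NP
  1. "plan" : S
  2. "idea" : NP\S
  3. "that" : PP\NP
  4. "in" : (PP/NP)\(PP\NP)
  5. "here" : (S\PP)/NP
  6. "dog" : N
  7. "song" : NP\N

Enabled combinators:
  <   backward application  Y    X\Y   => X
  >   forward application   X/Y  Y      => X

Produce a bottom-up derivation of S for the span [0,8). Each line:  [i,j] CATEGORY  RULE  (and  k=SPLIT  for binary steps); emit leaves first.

[0,8] S   <
  [0,5] PP   >
    [0,3] PP/(PP/NP)   >
      [0,1] "often" : (PP/(PP/NP))/NP
      [1,3] NP   <
        [1,2] "plan" : S
        [2,3] "idea" : NP\S
    [3,5] PP/NP   <
      [3,4] "that" : PP\NP
      [4,5] "in" : (PP/NP)\(PP\NP)
  [5,8] S\PP   >
    [5,6] "here" : (S\PP)/NP
    [6,8] NP   <
      [6,7] "dog" : N
      [7,8] "song" : NP\N

[0,1] (PP/(PP/NP))/NP  lex  "often"
[1,2] S  lex  "plan"
[2,3] NP\S  lex  "idea"
[1,3] NP  <  k=2
[0,3] PP/(PP/NP)  >  k=1
[3,4] PP\NP  lex  "that"
[4,5] (PP/NP)\(PP\NP)  lex  "in"
[3,5] PP/NP  <  k=4
[0,5] PP  >  k=3
[5,6] (S\PP)/NP  lex  "here"
[6,7] N  lex  "dog"
[7,8] NP\N  lex  "song"
[6,8] NP  <  k=7
[5,8] S\PP  >  k=6
[0,8] S  <  k=5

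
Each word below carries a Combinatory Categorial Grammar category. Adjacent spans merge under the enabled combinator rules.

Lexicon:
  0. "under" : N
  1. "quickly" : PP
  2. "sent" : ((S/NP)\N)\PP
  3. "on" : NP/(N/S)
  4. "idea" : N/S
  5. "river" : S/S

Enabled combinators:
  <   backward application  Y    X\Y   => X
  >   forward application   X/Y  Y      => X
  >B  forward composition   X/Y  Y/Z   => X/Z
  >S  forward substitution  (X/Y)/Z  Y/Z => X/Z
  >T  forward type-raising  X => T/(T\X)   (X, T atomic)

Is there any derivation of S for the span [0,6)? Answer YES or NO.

YES

[0,6] S   >
  [0,3] S/NP   <
    [0,1] "under" : N
    [1,3] (S/NP)\N   <
      [1,2] "quickly" : PP
      [2,3] "sent" : ((S/NP)\N)\PP
  [3,6] NP   >
    [3,4] "on" : NP/(N/S)
    [4,6] N/S   >B
      [4,5] "idea" : N/S
      [5,6] "river" : S/S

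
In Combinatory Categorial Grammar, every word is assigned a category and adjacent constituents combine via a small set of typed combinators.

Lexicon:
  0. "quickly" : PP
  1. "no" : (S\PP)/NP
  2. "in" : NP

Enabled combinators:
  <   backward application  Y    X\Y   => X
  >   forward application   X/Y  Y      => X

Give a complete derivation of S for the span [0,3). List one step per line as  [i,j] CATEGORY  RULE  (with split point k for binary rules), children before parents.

[0,1] PP  lex  "quickly"
[1,2] (S\PP)/NP  lex  "no"
[2,3] NP  lex  "in"
[1,3] S\PP  >  k=2
[0,3] S  <  k=1

[0,3] S   <
  [0,1] "quickly" : PP
  [1,3] S\PP   >
    [1,2] "no" : (S\PP)/NP
    [2,3] "in" : NP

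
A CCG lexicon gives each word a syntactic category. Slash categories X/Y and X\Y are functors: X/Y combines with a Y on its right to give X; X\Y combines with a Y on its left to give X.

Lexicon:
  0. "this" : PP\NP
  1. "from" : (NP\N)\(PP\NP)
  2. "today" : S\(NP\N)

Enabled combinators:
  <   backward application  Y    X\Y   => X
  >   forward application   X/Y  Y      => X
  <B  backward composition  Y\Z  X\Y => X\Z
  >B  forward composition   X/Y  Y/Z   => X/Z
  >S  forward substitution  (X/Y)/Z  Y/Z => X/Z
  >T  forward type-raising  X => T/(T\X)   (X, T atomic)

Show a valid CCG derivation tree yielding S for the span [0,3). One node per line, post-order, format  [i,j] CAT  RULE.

[0,1] PP\NP  lex  "this"
[1,2] (NP\N)\(PP\NP)  lex  "from"
[0,2] NP\N  <  k=1
[2,3] S\(NP\N)  lex  "today"
[0,3] S  <  k=2

[0,3] S   <
  [0,2] NP\N   <
    [0,1] "this" : PP\NP
    [1,2] "from" : (NP\N)\(PP\NP)
  [2,3] "today" : S\(NP\N)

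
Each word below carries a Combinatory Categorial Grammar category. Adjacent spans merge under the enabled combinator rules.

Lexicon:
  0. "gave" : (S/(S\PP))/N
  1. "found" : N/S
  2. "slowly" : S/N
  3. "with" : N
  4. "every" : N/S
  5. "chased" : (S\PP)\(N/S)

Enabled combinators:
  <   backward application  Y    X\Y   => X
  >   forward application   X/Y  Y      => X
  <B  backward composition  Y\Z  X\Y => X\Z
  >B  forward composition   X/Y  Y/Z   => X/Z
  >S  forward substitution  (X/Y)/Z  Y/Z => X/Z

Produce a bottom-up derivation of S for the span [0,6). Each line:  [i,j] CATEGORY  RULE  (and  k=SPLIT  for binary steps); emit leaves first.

[0,6] S   >
  [0,4] S/(S\PP)   >
    [0,1] "gave" : (S/(S\PP))/N
    [1,4] N   >
      [1,2] "found" : N/S
      [2,4] S   >
        [2,3] "slowly" : S/N
        [3,4] "with" : N
  [4,6] S\PP   <
    [4,5] "every" : N/S
    [5,6] "chased" : (S\PP)\(N/S)

[0,1] (S/(S\PP))/N  lex  "gave"
[1,2] N/S  lex  "found"
[2,3] S/N  lex  "slowly"
[3,4] N  lex  "with"
[2,4] S  >  k=3
[1,4] N  >  k=2
[0,4] S/(S\PP)  >  k=1
[4,5] N/S  lex  "every"
[5,6] (S\PP)\(N/S)  lex  "chased"
[4,6] S\PP  <  k=5
[0,6] S  >  k=4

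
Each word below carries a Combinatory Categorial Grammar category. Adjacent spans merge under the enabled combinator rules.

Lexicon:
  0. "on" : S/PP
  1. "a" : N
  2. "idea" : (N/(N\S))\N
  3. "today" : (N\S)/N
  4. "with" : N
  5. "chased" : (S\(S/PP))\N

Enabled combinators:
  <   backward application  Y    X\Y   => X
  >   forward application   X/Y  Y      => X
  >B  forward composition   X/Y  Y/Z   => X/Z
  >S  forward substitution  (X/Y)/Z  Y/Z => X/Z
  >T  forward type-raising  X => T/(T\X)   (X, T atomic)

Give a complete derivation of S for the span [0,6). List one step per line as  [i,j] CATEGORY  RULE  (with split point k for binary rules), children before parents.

[0,6] S   <
  [0,1] "on" : S/PP
  [1,6] S\(S/PP)   <
    [1,5] N   >
      [1,3] N/(N\S)   <
        [1,2] "a" : N
        [2,3] "idea" : (N/(N\S))\N
      [3,5] N\S   >
        [3,4] "today" : (N\S)/N
        [4,5] "with" : N
    [5,6] "chased" : (S\(S/PP))\N

[0,1] S/PP  lex  "on"
[1,2] N  lex  "a"
[2,3] (N/(N\S))\N  lex  "idea"
[1,3] N/(N\S)  <  k=2
[3,4] (N\S)/N  lex  "today"
[4,5] N  lex  "with"
[3,5] N\S  >  k=4
[1,5] N  >  k=3
[5,6] (S\(S/PP))\N  lex  "chased"
[1,6] S\(S/PP)  <  k=5
[0,6] S  <  k=1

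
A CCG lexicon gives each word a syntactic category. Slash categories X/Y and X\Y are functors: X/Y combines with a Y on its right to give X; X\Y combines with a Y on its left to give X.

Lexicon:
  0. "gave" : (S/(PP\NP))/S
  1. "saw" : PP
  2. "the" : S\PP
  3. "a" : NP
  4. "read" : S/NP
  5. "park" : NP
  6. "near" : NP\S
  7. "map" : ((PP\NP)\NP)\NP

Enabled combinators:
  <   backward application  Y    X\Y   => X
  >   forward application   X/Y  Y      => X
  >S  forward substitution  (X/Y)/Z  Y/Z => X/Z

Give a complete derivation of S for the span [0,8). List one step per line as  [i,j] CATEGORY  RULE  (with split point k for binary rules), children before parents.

[0,1] (S/(PP\NP))/S  lex  "gave"
[1,2] PP  lex  "saw"
[2,3] S\PP  lex  "the"
[1,3] S  <  k=2
[0,3] S/(PP\NP)  >  k=1
[3,4] NP  lex  "a"
[4,5] S/NP  lex  "read"
[5,6] NP  lex  "park"
[4,6] S  >  k=5
[6,7] NP\S  lex  "near"
[4,7] NP  <  k=6
[7,8] ((PP\NP)\NP)\NP  lex  "map"
[4,8] (PP\NP)\NP  <  k=7
[3,8] PP\NP  <  k=4
[0,8] S  >  k=3

[0,8] S   >
  [0,3] S/(PP\NP)   >
    [0,1] "gave" : (S/(PP\NP))/S
    [1,3] S   <
      [1,2] "saw" : PP
      [2,3] "the" : S\PP
  [3,8] PP\NP   <
    [3,4] "a" : NP
    [4,8] (PP\NP)\NP   <
      [4,7] NP   <
        [4,6] S   >
          [4,5] "read" : S/NP
          [5,6] "park" : NP
        [6,7] "near" : NP\S
      [7,8] "map" : ((PP\NP)\NP)\NP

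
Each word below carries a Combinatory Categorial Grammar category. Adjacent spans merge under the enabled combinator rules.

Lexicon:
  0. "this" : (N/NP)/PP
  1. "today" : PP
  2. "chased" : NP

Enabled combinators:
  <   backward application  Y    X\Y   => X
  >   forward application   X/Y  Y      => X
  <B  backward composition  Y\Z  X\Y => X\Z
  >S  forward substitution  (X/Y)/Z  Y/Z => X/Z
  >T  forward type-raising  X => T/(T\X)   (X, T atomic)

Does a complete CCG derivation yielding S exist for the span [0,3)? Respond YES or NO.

NO

(N/NP)/PP PP NP
CKY chart[0,3] = {N, N/(N\N), NP/(NP\N), PP/(PP\N), S/(S\N)}; S ∉ chart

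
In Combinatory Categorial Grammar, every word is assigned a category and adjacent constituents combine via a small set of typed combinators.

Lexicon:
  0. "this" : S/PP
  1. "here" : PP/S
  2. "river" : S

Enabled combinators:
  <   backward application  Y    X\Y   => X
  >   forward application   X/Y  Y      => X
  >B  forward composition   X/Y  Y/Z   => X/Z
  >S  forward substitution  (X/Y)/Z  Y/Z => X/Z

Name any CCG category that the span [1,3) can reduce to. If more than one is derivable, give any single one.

[0,3] S   >
  [0,1] "this" : S/PP
  [1,3] PP   >
    [1,2] "here" : PP/S
    [2,3] "river" : S

PP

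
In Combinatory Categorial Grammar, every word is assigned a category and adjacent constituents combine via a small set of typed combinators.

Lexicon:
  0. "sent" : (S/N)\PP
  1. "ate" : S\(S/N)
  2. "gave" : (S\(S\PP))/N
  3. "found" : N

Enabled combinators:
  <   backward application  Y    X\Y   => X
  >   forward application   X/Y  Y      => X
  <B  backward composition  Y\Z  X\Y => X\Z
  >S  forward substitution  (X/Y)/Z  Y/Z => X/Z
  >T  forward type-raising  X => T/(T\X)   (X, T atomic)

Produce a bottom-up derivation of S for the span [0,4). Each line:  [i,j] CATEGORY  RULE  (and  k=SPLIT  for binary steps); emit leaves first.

[0,4] S   <
  [0,2] S\PP   <B
    [0,1] "sent" : (S/N)\PP
    [1,2] "ate" : S\(S/N)
  [2,4] S\(S\PP)   >
    [2,3] "gave" : (S\(S\PP))/N
    [3,4] "found" : N

[0,1] (S/N)\PP  lex  "sent"
[1,2] S\(S/N)  lex  "ate"
[0,2] S\PP  <B  k=1
[2,3] (S\(S\PP))/N  lex  "gave"
[3,4] N  lex  "found"
[2,4] S\(S\PP)  >  k=3
[0,4] S  <  k=2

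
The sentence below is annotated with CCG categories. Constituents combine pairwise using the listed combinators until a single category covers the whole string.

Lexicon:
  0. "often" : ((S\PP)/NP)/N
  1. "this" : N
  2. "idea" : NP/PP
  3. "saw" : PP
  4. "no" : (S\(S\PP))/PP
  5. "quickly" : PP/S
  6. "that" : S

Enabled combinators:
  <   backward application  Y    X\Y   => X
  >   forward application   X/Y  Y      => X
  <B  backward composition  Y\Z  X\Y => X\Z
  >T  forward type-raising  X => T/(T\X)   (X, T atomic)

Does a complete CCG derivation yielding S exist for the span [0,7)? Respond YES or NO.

YES

[0,7] S   <
  [0,4] S\PP   >
    [0,2] (S\PP)/NP   >
      [0,1] "often" : ((S\PP)/NP)/N
      [1,2] "this" : N
    [2,4] NP   >
      [2,3] "idea" : NP/PP
      [3,4] "saw" : PP
  [4,7] S\(S\PP)   >
    [4,5] "no" : (S\(S\PP))/PP
    [5,7] PP   >
      [5,6] "quickly" : PP/S
      [6,7] "that" : S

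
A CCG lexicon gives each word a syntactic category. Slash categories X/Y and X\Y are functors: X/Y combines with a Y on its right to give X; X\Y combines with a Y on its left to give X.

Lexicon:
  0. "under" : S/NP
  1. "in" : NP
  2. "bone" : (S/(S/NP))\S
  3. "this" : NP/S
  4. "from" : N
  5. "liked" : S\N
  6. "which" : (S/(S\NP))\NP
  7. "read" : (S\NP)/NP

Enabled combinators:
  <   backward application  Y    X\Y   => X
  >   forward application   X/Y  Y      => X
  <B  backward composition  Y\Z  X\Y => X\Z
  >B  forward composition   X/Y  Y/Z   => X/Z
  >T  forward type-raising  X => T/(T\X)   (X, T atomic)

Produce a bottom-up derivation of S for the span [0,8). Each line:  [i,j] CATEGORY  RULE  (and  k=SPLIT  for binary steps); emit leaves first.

[0,8] S   >
  [0,3] S/(S/NP)   <
    [0,2] S   >
      [0,1] "under" : S/NP
      [1,2] "in" : NP
    [2,3] "bone" : (S/(S/NP))\S
  [3,8] S/NP   >B
    [3,7] S/(S\NP)   <
      [3,6] NP   >
        [3,4] "this" : NP/S
        [4,6] S   <
          [4,5] "from" : N
          [5,6] "liked" : S\N
      [6,7] "which" : (S/(S\NP))\NP
    [7,8] "read" : (S\NP)/NP

[0,1] S/NP  lex  "under"
[1,2] NP  lex  "in"
[0,2] S  >  k=1
[2,3] (S/(S/NP))\S  lex  "bone"
[0,3] S/(S/NP)  <  k=2
[3,4] NP/S  lex  "this"
[4,5] N  lex  "from"
[5,6] S\N  lex  "liked"
[4,6] S  <  k=5
[3,6] NP  >  k=4
[6,7] (S/(S\NP))\NP  lex  "which"
[3,7] S/(S\NP)  <  k=6
[7,8] (S\NP)/NP  lex  "read"
[3,8] S/NP  >B  k=7
[0,8] S  >  k=3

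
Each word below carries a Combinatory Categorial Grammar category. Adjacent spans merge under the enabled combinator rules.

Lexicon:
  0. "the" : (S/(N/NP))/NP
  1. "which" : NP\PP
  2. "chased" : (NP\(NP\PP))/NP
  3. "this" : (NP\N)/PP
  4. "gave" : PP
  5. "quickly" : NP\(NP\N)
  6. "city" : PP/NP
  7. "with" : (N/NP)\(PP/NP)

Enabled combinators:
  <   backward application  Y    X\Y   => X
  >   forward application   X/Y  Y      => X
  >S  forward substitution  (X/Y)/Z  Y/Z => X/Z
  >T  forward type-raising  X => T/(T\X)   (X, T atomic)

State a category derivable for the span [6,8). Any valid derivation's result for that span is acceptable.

[0,8] S   >
  [0,6] S/(N/NP)   >
    [0,1] "the" : (S/(N/NP))/NP
    [1,6] NP   <
      [1,2] "which" : NP\PP
      [2,6] NP\(NP\PP)   >
        [2,3] "chased" : (NP\(NP\PP))/NP
        [3,6] NP   <
          [3,5] NP\N   >
            [3,4] "this" : (NP\N)/PP
            [4,5] "gave" : PP
          [5,6] "quickly" : NP\(NP\N)
  [6,8] N/NP   <
    [6,7] "city" : PP/NP
    [7,8] "with" : (N/NP)\(PP/NP)

N/NP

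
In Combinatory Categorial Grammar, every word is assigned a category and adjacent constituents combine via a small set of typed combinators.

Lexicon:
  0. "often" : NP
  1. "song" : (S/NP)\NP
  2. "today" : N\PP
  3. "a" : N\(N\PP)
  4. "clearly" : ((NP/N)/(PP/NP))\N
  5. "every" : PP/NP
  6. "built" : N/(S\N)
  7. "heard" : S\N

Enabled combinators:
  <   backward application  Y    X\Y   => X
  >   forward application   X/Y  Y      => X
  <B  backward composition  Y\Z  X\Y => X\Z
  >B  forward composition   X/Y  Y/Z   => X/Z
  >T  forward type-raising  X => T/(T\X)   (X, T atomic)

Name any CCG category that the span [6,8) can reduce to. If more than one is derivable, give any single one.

N

[0,8] S   >
  [0,2] S/NP   <
    [0,1] "often" : NP
    [1,2] "song" : (S/NP)\NP
  [2,8] NP   >
    [2,6] NP/N   >
      [2,5] (NP/N)/(PP/NP)   <
        [2,4] N   <
          [2,3] "today" : N\PP
          [3,4] "a" : N\(N\PP)
        [4,5] "clearly" : ((NP/N)/(PP/NP))\N
      [5,6] "every" : PP/NP
    [6,8] N   >
      [6,7] "built" : N/(S\N)
      [7,8] "heard" : S\N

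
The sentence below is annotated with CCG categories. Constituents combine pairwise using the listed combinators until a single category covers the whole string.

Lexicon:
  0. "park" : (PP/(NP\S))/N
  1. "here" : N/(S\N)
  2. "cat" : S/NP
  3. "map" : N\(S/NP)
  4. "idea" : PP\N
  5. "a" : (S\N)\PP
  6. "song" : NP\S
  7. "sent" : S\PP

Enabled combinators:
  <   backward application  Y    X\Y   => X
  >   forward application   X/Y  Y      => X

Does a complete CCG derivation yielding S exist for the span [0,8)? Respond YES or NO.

[0,8] S   <
  [0,7] PP   >
    [0,6] PP/(NP\S)   >
      [0,1] "park" : (PP/(NP\S))/N
      [1,6] N   >
        [1,2] "here" : N/(S\N)
        [2,6] S\N   <
          [2,5] PP   <
            [2,4] N   <
              [2,3] "cat" : S/NP
              [3,4] "map" : N\(S/NP)
            [4,5] "idea" : PP\N
          [5,6] "a" : (S\N)\PP
    [6,7] "song" : NP\S
  [7,8] "sent" : S\PP

YES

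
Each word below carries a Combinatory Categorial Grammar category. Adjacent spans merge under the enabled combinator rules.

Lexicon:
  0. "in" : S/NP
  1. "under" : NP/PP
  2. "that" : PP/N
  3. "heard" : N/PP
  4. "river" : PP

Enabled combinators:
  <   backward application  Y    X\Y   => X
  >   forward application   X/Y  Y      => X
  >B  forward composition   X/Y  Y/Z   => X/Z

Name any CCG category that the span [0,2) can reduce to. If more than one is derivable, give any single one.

S/PP

[0,5] S   >
  [0,4] S/PP   >B
    [0,3] S/N   >B
      [0,2] S/PP   >B
        [0,1] "in" : S/NP
        [1,2] "under" : NP/PP
      [2,3] "that" : PP/N
    [3,4] "heard" : N/PP
  [4,5] "river" : PP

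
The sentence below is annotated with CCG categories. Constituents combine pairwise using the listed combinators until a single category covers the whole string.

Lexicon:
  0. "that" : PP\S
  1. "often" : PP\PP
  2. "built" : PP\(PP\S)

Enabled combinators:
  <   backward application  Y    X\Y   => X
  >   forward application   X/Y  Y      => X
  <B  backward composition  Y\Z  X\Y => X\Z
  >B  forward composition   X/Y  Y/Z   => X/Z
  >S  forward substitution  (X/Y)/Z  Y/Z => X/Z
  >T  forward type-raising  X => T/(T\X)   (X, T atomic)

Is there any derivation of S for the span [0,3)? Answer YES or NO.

PP\S PP\PP PP\(PP\S)
CKY chart[0,3] = {N/(N\PP), NP/(NP\PP), PP, PP/(PP\PP), S/(S\PP)}; S ∉ chart

NO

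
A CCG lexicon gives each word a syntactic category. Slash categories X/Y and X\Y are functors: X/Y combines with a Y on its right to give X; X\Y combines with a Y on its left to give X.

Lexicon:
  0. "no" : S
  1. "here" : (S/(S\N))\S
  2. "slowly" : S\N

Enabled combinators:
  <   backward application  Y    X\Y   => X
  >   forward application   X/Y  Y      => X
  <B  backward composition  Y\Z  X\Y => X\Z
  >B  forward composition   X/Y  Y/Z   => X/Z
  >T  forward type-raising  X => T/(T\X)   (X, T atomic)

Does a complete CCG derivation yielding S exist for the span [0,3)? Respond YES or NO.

YES

[0,3] S   >
  [0,2] S/(S\N)   <
    [0,1] "no" : S
    [1,2] "here" : (S/(S\N))\S
  [2,3] "slowly" : S\N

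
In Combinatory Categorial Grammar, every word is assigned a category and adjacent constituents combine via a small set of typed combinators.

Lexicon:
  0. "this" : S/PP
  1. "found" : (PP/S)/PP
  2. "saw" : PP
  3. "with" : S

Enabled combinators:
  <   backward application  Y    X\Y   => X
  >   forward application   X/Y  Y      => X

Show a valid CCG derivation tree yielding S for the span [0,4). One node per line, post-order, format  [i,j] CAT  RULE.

[0,1] S/PP  lex  "this"
[1,2] (PP/S)/PP  lex  "found"
[2,3] PP  lex  "saw"
[1,3] PP/S  >  k=2
[3,4] S  lex  "with"
[1,4] PP  >  k=3
[0,4] S  >  k=1

[0,4] S   >
  [0,1] "this" : S/PP
  [1,4] PP   >
    [1,3] PP/S   >
      [1,2] "found" : (PP/S)/PP
      [2,3] "saw" : PP
    [3,4] "with" : S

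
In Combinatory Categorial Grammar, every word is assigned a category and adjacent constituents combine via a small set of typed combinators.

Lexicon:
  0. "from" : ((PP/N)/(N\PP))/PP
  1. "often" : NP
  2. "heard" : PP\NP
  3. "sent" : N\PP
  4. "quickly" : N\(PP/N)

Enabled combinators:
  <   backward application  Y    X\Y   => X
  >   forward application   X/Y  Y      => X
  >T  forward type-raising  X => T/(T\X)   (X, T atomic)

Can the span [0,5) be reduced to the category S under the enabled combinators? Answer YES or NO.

((PP/N)/(N\PP))/PP NP PP\NP N\PP N\(PP/N)
CKY chart[0,5] = {N, N/(N\N), NP/(NP\N), PP/(PP\N), S/(S\N)}; S ∉ chart

NO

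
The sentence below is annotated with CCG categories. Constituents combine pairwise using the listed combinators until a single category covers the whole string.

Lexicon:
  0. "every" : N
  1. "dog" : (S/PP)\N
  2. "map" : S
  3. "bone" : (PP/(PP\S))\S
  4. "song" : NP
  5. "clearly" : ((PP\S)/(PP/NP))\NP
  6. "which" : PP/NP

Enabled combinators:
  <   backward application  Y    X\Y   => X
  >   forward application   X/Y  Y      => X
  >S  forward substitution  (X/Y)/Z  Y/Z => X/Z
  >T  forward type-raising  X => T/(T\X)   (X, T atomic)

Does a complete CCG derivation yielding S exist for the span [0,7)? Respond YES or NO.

[0,7] S   >
  [0,2] S/PP   <
    [0,1] "every" : N
    [1,2] "dog" : (S/PP)\N
  [2,7] PP   >
    [2,4] PP/(PP\S)   <
      [2,3] "map" : S
      [3,4] "bone" : (PP/(PP\S))\S
    [4,7] PP\S   >
      [4,6] (PP\S)/(PP/NP)   <
        [4,5] "song" : NP
        [5,6] "clearly" : ((PP\S)/(PP/NP))\NP
      [6,7] "which" : PP/NP

YES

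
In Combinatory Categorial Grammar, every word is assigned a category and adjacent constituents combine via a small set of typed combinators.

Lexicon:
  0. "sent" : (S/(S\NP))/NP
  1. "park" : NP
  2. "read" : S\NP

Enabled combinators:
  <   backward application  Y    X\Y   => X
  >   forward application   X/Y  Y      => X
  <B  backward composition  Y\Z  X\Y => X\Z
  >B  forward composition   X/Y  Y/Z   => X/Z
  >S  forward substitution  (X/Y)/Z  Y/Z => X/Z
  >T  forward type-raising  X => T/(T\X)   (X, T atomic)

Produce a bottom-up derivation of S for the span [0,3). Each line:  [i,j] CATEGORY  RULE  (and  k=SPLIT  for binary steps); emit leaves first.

[0,3] S   >
  [0,2] S/(S\NP)   >
    [0,1] "sent" : (S/(S\NP))/NP
    [1,2] "park" : NP
  [2,3] "read" : S\NP

[0,1] (S/(S\NP))/NP  lex  "sent"
[1,2] NP  lex  "park"
[0,2] S/(S\NP)  >  k=1
[2,3] S\NP  lex  "read"
[0,3] S  >  k=2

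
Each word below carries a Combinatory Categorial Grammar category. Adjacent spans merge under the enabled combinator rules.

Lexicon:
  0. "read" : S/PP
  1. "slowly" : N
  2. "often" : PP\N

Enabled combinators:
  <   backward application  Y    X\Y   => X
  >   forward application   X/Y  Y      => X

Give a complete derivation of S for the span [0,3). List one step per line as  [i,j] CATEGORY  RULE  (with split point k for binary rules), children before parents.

[0,1] S/PP  lex  "read"
[1,2] N  lex  "slowly"
[2,3] PP\N  lex  "often"
[1,3] PP  <  k=2
[0,3] S  >  k=1

[0,3] S   >
  [0,1] "read" : S/PP
  [1,3] PP   <
    [1,2] "slowly" : N
    [2,3] "often" : PP\N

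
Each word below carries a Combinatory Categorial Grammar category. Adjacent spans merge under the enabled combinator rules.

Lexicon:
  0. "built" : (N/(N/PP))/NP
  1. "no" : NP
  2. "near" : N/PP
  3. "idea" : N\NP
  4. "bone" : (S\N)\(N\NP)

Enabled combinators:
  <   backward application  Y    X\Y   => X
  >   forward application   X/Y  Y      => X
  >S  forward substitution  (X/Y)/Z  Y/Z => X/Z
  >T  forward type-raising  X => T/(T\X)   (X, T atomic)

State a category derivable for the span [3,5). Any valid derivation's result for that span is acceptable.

S\N

[0,5] S   <
  [0,3] N   >
    [0,2] N/(N/PP)   >
      [0,1] "built" : (N/(N/PP))/NP
      [1,2] "no" : NP
    [2,3] "near" : N/PP
  [3,5] S\N   <
    [3,4] "idea" : N\NP
    [4,5] "bone" : (S\N)\(N\NP)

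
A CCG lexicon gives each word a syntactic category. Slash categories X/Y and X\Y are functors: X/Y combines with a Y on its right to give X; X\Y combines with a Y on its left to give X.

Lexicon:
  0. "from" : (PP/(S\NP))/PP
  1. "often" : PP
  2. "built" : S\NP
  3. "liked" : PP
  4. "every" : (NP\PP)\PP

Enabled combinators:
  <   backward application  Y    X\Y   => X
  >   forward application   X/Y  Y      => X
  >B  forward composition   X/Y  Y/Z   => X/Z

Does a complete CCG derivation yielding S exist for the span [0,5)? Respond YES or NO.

NO

(PP/(S\NP))/PP PP S\NP PP (NP\PP)\PP
CKY chart[0,5] = {NP}; S ∉ chart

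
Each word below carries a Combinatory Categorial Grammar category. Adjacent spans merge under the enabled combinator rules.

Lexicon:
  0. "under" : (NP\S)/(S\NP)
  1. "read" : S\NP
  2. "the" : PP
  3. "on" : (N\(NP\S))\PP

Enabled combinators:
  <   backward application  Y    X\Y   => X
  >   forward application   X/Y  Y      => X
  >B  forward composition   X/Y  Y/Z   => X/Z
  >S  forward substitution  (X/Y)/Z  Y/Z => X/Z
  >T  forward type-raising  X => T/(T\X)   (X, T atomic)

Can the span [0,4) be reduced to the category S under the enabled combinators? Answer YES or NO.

(NP\S)/(S\NP) S\NP PP (N\(NP\S))\PP
CKY chart[0,4] = {N, N/(N\N), NP/(NP\N), PP/(PP\N), S/(S\N)}; S ∉ chart

NO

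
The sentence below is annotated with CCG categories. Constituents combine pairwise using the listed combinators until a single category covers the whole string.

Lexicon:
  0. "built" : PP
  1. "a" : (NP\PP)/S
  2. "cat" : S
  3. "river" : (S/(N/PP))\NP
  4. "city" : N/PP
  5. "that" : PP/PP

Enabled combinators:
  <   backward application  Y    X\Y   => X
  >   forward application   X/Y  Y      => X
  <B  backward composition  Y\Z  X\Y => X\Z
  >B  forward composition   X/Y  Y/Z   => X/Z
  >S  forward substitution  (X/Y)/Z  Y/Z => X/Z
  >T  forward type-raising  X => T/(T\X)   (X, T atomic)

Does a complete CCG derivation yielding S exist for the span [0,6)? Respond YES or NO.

YES

[0,6] S   >
  [0,4] S/(N/PP)   <
    [0,3] NP   <
      [0,1] "built" : PP
      [1,3] NP\PP   >
        [1,2] "a" : (NP\PP)/S
        [2,3] "cat" : S
    [3,4] "river" : (S/(N/PP))\NP
  [4,6] N/PP   >B
    [4,5] "city" : N/PP
    [5,6] "that" : PP/PP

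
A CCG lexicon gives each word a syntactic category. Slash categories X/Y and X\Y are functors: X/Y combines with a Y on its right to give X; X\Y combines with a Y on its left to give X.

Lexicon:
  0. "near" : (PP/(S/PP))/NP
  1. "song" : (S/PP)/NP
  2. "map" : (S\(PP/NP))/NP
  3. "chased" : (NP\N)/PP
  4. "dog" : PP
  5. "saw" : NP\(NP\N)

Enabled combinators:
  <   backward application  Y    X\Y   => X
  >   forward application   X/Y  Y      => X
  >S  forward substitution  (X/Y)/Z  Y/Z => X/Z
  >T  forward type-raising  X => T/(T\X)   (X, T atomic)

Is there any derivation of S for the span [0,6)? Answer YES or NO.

[0,6] S   <
  [0,2] PP/NP   >S
    [0,1] "near" : (PP/(S/PP))/NP
    [1,2] "song" : (S/PP)/NP
  [2,6] S\(PP/NP)   >
    [2,3] "map" : (S\(PP/NP))/NP
    [3,6] NP   <
      [3,5] NP\N   >
        [3,4] "chased" : (NP\N)/PP
        [4,5] "dog" : PP
      [5,6] "saw" : NP\(NP\N)

YES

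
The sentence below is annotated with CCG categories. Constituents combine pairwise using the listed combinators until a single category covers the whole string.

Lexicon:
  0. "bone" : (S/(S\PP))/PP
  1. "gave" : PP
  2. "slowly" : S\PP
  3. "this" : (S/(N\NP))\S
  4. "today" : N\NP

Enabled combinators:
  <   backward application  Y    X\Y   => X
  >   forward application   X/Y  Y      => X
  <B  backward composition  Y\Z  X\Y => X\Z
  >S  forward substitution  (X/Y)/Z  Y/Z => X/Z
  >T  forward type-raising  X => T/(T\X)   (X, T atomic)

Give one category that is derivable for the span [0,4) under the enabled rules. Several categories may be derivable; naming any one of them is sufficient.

[0,5] S   >
  [0,4] S/(N\NP)   <
    [0,3] S   >
      [0,2] S/(S\PP)   >
        [0,1] "bone" : (S/(S\PP))/PP
        [1,2] "gave" : PP
      [2,3] "slowly" : S\PP
    [3,4] "this" : (S/(N\NP))\S
  [4,5] "today" : N\NP

S/(N\NP)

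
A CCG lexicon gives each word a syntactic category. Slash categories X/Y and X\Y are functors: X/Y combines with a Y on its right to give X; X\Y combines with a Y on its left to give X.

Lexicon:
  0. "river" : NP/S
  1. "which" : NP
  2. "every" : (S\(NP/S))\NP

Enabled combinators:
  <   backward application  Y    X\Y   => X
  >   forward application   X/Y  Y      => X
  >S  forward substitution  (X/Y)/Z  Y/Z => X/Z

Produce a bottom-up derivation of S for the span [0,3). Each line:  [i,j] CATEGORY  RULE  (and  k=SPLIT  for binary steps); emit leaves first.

[0,1] NP/S  lex  "river"
[1,2] NP  lex  "which"
[2,3] (S\(NP/S))\NP  lex  "every"
[1,3] S\(NP/S)  <  k=2
[0,3] S  <  k=1

[0,3] S   <
  [0,1] "river" : NP/S
  [1,3] S\(NP/S)   <
    [1,2] "which" : NP
    [2,3] "every" : (S\(NP/S))\NP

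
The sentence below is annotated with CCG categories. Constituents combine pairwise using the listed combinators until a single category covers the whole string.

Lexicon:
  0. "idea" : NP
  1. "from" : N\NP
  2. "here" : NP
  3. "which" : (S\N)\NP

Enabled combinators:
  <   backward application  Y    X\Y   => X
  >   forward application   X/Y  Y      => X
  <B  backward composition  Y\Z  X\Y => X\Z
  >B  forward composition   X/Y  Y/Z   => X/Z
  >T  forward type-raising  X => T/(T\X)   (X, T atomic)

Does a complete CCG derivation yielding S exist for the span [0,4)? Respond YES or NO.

[0,4] S   <
  [0,2] N   <
    [0,1] "idea" : NP
    [1,2] "from" : N\NP
  [2,4] S\N   <
    [2,3] "here" : NP
    [3,4] "which" : (S\N)\NP

YES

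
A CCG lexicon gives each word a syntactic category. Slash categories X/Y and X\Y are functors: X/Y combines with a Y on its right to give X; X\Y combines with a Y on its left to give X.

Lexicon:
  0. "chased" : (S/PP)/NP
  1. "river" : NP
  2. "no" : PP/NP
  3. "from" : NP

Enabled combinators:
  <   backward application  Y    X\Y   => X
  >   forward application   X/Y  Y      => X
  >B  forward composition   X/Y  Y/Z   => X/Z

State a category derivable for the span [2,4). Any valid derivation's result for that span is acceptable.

PP

[0,4] S   >
  [0,2] S/PP   >
    [0,1] "chased" : (S/PP)/NP
    [1,2] "river" : NP
  [2,4] PP   >
    [2,3] "no" : PP/NP
    [3,4] "from" : NP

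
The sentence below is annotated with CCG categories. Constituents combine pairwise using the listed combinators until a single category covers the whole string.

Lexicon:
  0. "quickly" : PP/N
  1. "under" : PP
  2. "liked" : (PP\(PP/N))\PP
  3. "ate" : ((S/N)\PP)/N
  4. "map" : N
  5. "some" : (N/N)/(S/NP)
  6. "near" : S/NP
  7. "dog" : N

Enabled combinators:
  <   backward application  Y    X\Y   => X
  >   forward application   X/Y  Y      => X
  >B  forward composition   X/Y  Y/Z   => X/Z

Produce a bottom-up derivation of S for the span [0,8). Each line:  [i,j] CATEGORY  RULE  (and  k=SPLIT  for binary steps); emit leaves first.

[0,1] PP/N  lex  "quickly"
[1,2] PP  lex  "under"
[2,3] (PP\(PP/N))\PP  lex  "liked"
[1,3] PP\(PP/N)  <  k=2
[0,3] PP  <  k=1
[3,4] ((S/N)\PP)/N  lex  "ate"
[4,5] N  lex  "map"
[3,5] (S/N)\PP  >  k=4
[0,5] S/N  <  k=3
[5,6] (N/N)/(S/NP)  lex  "some"
[6,7] S/NP  lex  "near"
[5,7] N/N  >  k=6
[0,7] S/N  >B  k=5
[7,8] N  lex  "dog"
[0,8] S  >  k=7

[0,8] S   >
  [0,7] S/N   >B
    [0,5] S/N   <
      [0,3] PP   <
        [0,1] "quickly" : PP/N
        [1,3] PP\(PP/N)   <
          [1,2] "under" : PP
          [2,3] "liked" : (PP\(PP/N))\PP
      [3,5] (S/N)\PP   >
        [3,4] "ate" : ((S/N)\PP)/N
        [4,5] "map" : N
    [5,7] N/N   >
      [5,6] "some" : (N/N)/(S/NP)
      [6,7] "near" : S/NP
  [7,8] "dog" : N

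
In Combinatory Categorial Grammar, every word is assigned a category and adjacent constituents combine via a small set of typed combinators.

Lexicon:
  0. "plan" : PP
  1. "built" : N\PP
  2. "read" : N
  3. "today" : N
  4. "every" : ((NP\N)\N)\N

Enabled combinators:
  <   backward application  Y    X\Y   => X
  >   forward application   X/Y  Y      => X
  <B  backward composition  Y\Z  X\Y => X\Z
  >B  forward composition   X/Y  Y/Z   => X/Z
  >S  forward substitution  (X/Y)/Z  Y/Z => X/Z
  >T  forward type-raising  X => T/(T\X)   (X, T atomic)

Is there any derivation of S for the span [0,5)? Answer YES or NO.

NO

PP N\PP N N ((NP\N)\N)\N
CKY chart[0,5] = {N/(N\NP), NP, NP/(NP\NP), PP/(PP\NP), S/(S\NP)}; S ∉ chart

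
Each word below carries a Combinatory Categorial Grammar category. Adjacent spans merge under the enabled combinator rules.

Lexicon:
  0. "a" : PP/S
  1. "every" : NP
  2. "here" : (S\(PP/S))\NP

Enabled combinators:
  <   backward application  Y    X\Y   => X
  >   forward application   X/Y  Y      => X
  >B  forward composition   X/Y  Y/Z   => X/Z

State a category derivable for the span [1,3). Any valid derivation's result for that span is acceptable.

S\(PP/S)

[0,3] S   <
  [0,1] "a" : PP/S
  [1,3] S\(PP/S)   <
    [1,2] "every" : NP
    [2,3] "here" : (S\(PP/S))\NP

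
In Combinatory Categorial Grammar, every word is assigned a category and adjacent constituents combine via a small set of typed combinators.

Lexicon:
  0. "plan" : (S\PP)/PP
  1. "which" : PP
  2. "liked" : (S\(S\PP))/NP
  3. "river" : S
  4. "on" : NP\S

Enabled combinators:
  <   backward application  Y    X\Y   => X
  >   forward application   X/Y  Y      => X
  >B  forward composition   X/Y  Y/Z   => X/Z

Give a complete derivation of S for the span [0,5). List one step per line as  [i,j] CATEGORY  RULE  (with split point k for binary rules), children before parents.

[0,5] S   <
  [0,2] S\PP   >
    [0,1] "plan" : (S\PP)/PP
    [1,2] "which" : PP
  [2,5] S\(S\PP)   >
    [2,3] "liked" : (S\(S\PP))/NP
    [3,5] NP   <
      [3,4] "river" : S
      [4,5] "on" : NP\S

[0,1] (S\PP)/PP  lex  "plan"
[1,2] PP  lex  "which"
[0,2] S\PP  >  k=1
[2,3] (S\(S\PP))/NP  lex  "liked"
[3,4] S  lex  "river"
[4,5] NP\S  lex  "on"
[3,5] NP  <  k=4
[2,5] S\(S\PP)  >  k=3
[0,5] S  <  k=2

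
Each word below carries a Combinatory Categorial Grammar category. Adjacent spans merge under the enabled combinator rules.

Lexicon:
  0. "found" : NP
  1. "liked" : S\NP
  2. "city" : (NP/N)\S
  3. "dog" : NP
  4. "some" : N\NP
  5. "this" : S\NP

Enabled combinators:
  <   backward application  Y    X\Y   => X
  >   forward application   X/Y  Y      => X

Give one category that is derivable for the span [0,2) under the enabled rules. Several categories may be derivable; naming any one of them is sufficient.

S

[0,6] S   <
  [0,5] NP   >
    [0,3] NP/N   <
      [0,2] S   <
        [0,1] "found" : NP
        [1,2] "liked" : S\NP
      [2,3] "city" : (NP/N)\S
    [3,5] N   <
      [3,4] "dog" : NP
      [4,5] "some" : N\NP
  [5,6] "this" : S\NP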